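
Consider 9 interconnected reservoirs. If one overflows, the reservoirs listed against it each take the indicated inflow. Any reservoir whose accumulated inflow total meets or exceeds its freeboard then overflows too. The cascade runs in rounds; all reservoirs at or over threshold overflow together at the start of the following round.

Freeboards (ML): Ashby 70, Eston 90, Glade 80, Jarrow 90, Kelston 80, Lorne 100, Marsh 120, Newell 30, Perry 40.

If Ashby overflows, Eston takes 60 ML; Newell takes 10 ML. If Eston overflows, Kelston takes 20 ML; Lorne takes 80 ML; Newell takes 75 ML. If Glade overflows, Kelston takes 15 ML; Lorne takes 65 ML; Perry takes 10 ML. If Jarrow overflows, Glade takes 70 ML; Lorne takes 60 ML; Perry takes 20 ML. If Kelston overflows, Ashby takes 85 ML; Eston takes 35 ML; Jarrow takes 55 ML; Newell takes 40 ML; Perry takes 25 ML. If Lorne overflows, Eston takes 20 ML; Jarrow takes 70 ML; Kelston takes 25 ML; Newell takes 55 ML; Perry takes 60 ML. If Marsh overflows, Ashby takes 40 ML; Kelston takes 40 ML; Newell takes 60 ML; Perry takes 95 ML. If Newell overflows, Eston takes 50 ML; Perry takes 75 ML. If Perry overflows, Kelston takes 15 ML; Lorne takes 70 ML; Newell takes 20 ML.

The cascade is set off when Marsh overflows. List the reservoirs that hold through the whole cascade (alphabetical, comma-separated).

Round 1 — Marsh overflows (initial).
  Ashby: +40 → 40 < 70
  Kelston: +40 → 40 < 80
  Newell: +60 → 60 ≥ 30
  Perry: +95 → 95 ≥ 40
Round 2 — Newell, Perry overflow.
  Eston: +50 → 50 < 90
  Kelston: +15 → 55 < 80
  Lorne: +70 → 70 < 100
No further overflows.

Ashby, Eston, Glade, Jarrow, Kelston, Lorne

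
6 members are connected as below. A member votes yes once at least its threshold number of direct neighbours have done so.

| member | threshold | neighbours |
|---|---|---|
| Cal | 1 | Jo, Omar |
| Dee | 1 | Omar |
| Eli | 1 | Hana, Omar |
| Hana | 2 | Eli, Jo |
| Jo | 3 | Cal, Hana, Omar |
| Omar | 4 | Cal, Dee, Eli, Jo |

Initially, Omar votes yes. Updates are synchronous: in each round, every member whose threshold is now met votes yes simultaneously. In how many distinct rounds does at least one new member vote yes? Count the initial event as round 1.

2

Round 1 — Omar votes yes (initial).
Round 2 — checking thresholds:
  Cal: 1 of 2 neighbours ≥ 1, votes yes.
  Dee: 1 of 1 neighbours ≥ 1, votes yes.
  Eli: 1 of 2 neighbours ≥ 1, votes yes.
  Jo: 1 of 3 neighbours < 3, holds.
Round 3 — no new yes votes; cascade stops.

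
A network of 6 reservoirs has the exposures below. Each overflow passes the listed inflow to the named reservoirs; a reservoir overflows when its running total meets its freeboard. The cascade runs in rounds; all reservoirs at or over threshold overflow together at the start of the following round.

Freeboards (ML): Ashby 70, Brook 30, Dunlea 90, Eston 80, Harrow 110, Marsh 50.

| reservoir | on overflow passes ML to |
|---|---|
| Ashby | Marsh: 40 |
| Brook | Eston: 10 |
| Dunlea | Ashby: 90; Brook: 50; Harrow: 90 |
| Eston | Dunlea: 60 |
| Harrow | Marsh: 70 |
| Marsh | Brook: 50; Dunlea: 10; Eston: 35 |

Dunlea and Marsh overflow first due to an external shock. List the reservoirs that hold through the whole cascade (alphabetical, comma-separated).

Round 1 — Dunlea, Marsh overflow (initial).
  Ashby: +90 → 90 ≥ 70
  Brook: +50+50 → 100 ≥ 30
  Eston: +35 → 35 < 80
  Harrow: +90 → 90 < 110
Round 2 — Ashby, Brook overflow.
  Eston: +10 → 45 < 80
No further overflows.

Eston, Harrow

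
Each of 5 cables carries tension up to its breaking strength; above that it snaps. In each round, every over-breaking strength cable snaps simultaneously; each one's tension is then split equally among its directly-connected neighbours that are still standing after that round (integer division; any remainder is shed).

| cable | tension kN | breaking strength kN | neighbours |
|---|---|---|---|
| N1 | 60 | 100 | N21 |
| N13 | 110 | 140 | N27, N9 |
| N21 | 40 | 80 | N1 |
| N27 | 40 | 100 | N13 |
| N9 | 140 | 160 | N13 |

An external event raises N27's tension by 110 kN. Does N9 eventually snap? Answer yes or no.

yes

Round 1 — N27 at 150 > 100. N27 snaps.
  N27 sheds 150 kN to N13: 150 each.
    N13: 110+150 = 260 > 140
Round 2 — N13 snaps.
  N13 sheds 260 kN to N9: 260 each.
    N9: 140+260 = 400 > 160
Round 3 — N9 snaps.
  N9 sheds 400 kN: no online neighbours, lost.
No further breaks.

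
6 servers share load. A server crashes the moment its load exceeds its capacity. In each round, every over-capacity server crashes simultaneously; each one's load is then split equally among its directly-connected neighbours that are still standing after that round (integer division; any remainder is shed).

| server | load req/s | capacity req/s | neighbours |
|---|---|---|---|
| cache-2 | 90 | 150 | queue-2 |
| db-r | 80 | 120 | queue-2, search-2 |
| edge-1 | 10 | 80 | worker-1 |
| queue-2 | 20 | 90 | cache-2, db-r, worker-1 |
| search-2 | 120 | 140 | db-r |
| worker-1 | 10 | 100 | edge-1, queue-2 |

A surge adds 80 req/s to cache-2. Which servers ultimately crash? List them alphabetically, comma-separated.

cache-2, db-r, edge-1, queue-2, search-2, worker-1

Round 1 — cache-2 at 170 > 150. cache-2 crashes.
  cache-2 sheds 170 req/s to queue-2: 170 each.
    queue-2: 20+170 = 190 > 90
Round 2 — queue-2 crashes.
  queue-2 sheds 190 req/s to db-r, worker-1: 95 each.
    db-r: 80+95 = 175 > 120
    worker-1: 10+95 = 105 > 100
Round 3 — db-r, worker-1 crash.
  db-r sheds 175 req/s to search-2: 175 each.
    search-2: 120+175 = 295 > 140
  worker-1 sheds 105 req/s to edge-1: 105 each.
    edge-1: 10+105 = 115 > 80
Round 4 — edge-1, search-2 crash.
  edge-1 sheds 115 req/s: no online neighbours, lost.
  search-2 sheds 295 req/s: no online neighbours, lost.
No further crashes.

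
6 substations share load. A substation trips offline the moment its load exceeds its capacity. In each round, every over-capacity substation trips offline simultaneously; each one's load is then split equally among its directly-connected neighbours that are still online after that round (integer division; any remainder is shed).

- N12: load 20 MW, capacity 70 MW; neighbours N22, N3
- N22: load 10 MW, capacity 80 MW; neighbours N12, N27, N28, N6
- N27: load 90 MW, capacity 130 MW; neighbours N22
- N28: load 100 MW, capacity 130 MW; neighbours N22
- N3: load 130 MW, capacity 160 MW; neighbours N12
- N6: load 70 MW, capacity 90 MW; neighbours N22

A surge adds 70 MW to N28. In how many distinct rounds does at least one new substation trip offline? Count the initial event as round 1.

4

Round 1 — N28 at 170 > 130. N28 trips offline.
  N28 sheds 170 MW to N22: 170 each.
    N22: 10+170 = 180 > 80
Round 2 — N22 trips offline.
  N22 sheds 180 MW to N12, N27, N6: 60 each.
    N12: 20+60 = 80 > 70
    N27: 90+60 = 150 > 130
    N6: 70+60 = 130 > 90
Round 3 — N12, N27, N6 trip offline.
  N12 sheds 80 MW to N3: 80 each.
    N3: 130+80 = 210 > 160
  N27 sheds 150 MW: no online neighbours, lost.
  N6 sheds 130 MW: no online neighbours, lost.
Round 4 — N3 trips offline.
  N3 sheds 210 MW: no online neighbours, lost.
No further trips.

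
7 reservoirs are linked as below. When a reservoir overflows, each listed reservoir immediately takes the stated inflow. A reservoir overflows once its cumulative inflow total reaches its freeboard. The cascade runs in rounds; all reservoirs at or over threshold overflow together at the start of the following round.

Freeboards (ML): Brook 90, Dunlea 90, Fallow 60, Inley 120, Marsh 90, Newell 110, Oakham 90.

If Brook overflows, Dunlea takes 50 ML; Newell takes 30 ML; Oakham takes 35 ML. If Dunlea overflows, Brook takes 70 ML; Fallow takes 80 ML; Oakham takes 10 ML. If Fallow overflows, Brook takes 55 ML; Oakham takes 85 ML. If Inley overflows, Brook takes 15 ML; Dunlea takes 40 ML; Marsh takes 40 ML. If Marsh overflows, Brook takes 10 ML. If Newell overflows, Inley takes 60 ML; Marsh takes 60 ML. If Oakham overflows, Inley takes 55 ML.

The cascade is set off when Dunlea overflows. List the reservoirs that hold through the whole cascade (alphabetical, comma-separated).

Round 1 — Dunlea overflows (initial).
  Brook: +70 → 70 < 90
  Fallow: +80 → 80 ≥ 60
  Oakham: +10 → 10 < 90
Round 2 — Fallow overflows.
  Brook: +55 → 125 ≥ 90
  Oakham: +85 → 95 ≥ 90
Round 3 — Brook, Oakham overflow.
  Inley: +55 → 55 < 120
  Newell: +30 → 30 < 110
No further overflows.

Inley, Marsh, Newell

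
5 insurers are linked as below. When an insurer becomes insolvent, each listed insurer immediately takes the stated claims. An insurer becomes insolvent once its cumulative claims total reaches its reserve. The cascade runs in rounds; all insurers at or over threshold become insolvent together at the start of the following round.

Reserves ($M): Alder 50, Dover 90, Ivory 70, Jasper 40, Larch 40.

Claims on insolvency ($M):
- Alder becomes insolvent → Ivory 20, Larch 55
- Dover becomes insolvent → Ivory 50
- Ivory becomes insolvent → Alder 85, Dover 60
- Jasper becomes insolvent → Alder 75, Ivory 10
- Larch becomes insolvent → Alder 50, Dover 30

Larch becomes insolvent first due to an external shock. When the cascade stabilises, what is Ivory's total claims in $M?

Round 1 — Larch becomes insolvent (initial).
  Alder: +50 → 50 ≥ 50
  Dover: +30 → 30 < 90
Round 2 — Alder becomes insolvent.
  Ivory: +20 → 20 < 70
No further insolvencies.

20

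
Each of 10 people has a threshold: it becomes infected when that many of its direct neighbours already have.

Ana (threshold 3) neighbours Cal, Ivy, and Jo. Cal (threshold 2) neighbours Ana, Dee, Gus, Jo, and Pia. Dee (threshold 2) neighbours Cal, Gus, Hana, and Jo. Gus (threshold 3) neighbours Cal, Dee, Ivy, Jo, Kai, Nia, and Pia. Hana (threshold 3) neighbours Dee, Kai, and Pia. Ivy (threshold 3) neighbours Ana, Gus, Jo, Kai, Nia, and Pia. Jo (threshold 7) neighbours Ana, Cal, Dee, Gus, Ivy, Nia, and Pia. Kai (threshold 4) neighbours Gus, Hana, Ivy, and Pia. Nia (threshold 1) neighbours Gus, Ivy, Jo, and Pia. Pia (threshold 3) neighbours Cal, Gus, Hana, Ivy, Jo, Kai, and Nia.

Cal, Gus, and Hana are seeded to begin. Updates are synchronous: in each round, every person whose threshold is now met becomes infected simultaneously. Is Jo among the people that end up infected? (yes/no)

no

Round 1 — Cal, Gus, Hana become infected (initial).
Round 2 — checking thresholds:
  Ana: 1 of 3 neighbours < 3, below threshold.
  Dee: 3 of 4 neighbours ≥ 2, becomes infected.
  Ivy: 1 of 6 neighbours < 3, below threshold.
  Jo: 2 of 7 neighbours < 7, below threshold.
  Kai: 2 of 4 neighbours < 4, below threshold.
  Nia: 1 of 4 neighbours ≥ 1, becomes infected.
  Pia: 3 of 7 neighbours ≥ 3, becomes infected.
Round 3 — checking thresholds:
  Ana: 1 of 3 neighbours < 3, below threshold.
  Ivy: 3 of 6 neighbours ≥ 3, becomes infected.
  Jo: 5 of 7 neighbours < 7, below threshold.
  Kai: 3 of 4 neighbours < 4, below threshold.
Round 4 — checking thresholds:
  Ana: 2 of 3 neighbours < 3, below threshold.
  Jo: 6 of 7 neighbours < 7, below threshold.
  Kai: 4 of 4 neighbours ≥ 4, becomes infected.
Round 5 — no new infections; cascade stops.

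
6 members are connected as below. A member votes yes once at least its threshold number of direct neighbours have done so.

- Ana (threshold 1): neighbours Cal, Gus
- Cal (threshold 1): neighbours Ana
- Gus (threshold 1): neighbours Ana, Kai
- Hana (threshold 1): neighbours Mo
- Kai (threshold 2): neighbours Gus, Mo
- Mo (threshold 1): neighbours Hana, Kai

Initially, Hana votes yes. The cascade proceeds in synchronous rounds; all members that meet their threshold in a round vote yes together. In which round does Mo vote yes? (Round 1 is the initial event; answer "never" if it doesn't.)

Round 1 — Hana votes yes (initial).
Round 2 — checking thresholds:
  Mo: 1 of 2 neighbours ≥ 1, votes yes.
Round 3 — no new yes votes; cascade stops.

2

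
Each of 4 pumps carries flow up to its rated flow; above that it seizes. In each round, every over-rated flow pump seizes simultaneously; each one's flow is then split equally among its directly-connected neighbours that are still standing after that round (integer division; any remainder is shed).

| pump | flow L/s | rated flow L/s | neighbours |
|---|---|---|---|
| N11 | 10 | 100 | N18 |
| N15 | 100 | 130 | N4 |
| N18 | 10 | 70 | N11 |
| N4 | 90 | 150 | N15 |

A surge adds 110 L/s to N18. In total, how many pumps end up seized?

2

Round 1 — N18 at 120 > 70. N18 seizes.
  N18 sheds 120 L/s to N11: 120 each.
    N11: 10+120 = 130 > 100
Round 2 — N11 seizes.
  N11 sheds 130 L/s: no online neighbours, lost.
No further seizures.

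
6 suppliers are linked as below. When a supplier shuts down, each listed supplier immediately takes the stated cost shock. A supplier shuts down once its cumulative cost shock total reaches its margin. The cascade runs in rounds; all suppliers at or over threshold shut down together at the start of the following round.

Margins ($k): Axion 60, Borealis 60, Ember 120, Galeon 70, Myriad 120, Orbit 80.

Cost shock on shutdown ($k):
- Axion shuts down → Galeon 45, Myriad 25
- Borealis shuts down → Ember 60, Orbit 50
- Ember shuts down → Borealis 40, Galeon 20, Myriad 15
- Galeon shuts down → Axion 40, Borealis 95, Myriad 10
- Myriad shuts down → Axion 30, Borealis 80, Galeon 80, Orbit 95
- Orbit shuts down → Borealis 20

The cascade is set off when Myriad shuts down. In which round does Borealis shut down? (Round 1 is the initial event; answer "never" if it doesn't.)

Round 1 — Myriad shuts down (initial).
  Axion: +30 → 30 < 60
  Borealis: +80 → 80 ≥ 60
  Galeon: +80 → 80 ≥ 70
  Orbit: +95 → 95 ≥ 80
Round 2 — Borealis, Galeon, Orbit shut down.
  Axion: +40 → 70 ≥ 60
  Ember: +60 → 60 < 120
Round 3 — Axion shuts down.
No further shutdowns.

2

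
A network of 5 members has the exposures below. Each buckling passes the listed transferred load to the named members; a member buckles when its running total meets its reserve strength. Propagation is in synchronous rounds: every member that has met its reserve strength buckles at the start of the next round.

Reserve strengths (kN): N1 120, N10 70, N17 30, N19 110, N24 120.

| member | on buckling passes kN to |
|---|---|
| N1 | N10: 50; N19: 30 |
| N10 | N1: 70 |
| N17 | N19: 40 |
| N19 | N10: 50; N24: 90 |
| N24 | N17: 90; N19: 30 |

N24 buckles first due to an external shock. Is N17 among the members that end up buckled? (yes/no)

Round 1 — N24 buckles (initial).
  N17: +90 → 90 ≥ 30
  N19: +30 → 30 < 110
Round 2 — N17 buckles.
  N19: +40 → 70 < 110
No further bucklings.

yes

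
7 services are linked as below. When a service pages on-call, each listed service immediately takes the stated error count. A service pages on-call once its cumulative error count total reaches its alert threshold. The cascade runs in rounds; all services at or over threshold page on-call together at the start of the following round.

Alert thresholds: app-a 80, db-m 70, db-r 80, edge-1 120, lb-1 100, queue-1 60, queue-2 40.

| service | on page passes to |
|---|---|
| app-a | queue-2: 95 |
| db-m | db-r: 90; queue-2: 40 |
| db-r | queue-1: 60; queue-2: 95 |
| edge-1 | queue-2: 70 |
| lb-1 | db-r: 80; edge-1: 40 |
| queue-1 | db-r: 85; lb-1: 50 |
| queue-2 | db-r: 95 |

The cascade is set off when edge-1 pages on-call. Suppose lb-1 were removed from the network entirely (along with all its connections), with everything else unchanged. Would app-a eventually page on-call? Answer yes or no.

no

With lb-1 removed:
Round 1 — edge-1 pages on-call (initial).
  queue-2: +70 → 70 ≥ 40
Round 2 — queue-2 pages on-call.
  db-r: +95 → 95 ≥ 80
Round 3 — db-r pages on-call.
  queue-1: +60 → 60 ≥ 60
Round 4 — queue-1 pages on-call.
No further pages.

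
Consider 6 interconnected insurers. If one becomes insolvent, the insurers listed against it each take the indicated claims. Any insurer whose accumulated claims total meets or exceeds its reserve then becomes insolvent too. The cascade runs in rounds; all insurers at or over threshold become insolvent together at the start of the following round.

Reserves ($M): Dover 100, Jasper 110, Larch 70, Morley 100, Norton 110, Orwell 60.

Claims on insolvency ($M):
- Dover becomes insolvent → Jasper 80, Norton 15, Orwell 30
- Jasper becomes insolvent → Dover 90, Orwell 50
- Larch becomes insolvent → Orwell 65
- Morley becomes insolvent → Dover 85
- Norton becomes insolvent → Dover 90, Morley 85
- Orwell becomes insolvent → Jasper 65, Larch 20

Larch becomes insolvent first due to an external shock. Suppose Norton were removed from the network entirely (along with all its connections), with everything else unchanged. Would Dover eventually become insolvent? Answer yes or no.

no

With Norton removed:
Round 1 — Larch becomes insolvent (initial).
  Orwell: +65 → 65 ≥ 60
Round 2 — Orwell becomes insolvent.
  Jasper: +65 → 65 < 110
No further insolvencies.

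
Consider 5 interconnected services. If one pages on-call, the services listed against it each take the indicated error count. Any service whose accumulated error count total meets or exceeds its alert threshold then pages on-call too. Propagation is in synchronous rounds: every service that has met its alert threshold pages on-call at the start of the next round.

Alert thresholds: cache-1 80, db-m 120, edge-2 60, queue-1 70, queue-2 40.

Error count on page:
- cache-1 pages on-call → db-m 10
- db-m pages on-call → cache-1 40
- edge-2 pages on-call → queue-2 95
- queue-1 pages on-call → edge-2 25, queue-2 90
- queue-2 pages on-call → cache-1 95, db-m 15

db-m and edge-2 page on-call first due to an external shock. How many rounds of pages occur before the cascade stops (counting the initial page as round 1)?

Round 1 — db-m, edge-2 page on-call (initial).
  cache-1: +40 → 40 < 80
  queue-2: +95 → 95 ≥ 40
Round 2 — queue-2 pages on-call.
  cache-1: +95 → 135 ≥ 80
Round 3 — cache-1 pages on-call.
No further pages.

3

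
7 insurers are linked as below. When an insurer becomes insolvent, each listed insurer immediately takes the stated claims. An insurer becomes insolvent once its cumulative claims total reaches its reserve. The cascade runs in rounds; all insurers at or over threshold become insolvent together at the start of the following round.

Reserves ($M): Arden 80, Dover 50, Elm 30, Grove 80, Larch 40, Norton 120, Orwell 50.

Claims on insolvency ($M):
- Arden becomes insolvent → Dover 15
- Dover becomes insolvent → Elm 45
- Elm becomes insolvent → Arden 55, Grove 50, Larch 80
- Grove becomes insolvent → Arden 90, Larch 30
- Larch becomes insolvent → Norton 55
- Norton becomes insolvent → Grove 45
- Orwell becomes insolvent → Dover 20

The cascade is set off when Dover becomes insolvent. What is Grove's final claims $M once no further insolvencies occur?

Round 1 — Dover becomes insolvent (initial).
  Elm: +45 → 45 ≥ 30
Round 2 — Elm becomes insolvent.
  Arden: +55 → 55 < 80
  Grove: +50 → 50 < 80
  Larch: +80 → 80 ≥ 40
Round 3 — Larch becomes insolvent.
  Norton: +55 → 55 < 120
No further insolvencies.

50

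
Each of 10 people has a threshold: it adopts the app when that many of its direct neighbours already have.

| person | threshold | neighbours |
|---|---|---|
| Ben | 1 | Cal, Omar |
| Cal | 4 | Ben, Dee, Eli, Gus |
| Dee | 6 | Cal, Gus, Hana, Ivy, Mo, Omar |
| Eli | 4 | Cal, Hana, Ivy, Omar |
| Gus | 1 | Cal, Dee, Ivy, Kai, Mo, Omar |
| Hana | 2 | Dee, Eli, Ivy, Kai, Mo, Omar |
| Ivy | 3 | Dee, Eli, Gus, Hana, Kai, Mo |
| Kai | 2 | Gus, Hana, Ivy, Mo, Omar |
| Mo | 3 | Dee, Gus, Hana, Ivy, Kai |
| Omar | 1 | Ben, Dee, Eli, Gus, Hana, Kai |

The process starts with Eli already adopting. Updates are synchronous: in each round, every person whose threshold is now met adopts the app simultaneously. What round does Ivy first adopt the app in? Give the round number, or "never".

4

Round 1 — Eli adopts the app (initial).
Round 2 — checking thresholds:
  Cal: 1 of 4 neighbours < 4, not yet.
  Hana: 1 of 6 neighbours < 2, not yet.
  Ivy: 1 of 6 neighbours < 3, not yet.
  Omar: 1 of 6 neighbours ≥ 1, adopts the app.
Round 3 — checking thresholds:
  Ben: 1 of 2 neighbours ≥ 1, adopts the app.
  Cal: 1 of 4 neighbours < 4, not yet.
  Dee: 1 of 6 neighbours < 6, not yet.
  Gus: 1 of 6 neighbours ≥ 1, adopts the app.
  Hana: 2 of 6 neighbours ≥ 2, adopts the app.
  Ivy: 1 of 6 neighbours < 3, not yet.
  Kai: 1 of 5 neighbours < 2, not yet.
Round 4 — checking thresholds:
  Cal: 3 of 4 neighbours < 4, not yet.
  Dee: 3 of 6 neighbours < 6, not yet.
  Ivy: 3 of 6 neighbours ≥ 3, adopts the app.
  Kai: 3 of 5 neighbours ≥ 2, adopts the app.
  Mo: 2 of 5 neighbours < 3, not yet.
Round 5 — checking thresholds:
  Cal: 3 of 4 neighbours < 4, not yet.
  Dee: 4 of 6 neighbours < 6, not yet.
  Mo: 4 of 5 neighbours ≥ 3, adopts the app.
Round 6 — no new adoptions; cascade stops.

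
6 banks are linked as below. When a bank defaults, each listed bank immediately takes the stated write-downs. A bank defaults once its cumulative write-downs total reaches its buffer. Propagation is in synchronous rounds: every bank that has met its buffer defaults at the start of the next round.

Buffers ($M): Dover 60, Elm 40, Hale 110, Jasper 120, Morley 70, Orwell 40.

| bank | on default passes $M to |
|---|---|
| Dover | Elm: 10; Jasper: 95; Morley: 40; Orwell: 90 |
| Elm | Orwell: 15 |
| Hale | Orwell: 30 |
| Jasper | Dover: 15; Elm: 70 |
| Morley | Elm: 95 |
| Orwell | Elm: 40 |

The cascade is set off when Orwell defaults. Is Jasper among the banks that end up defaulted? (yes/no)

Round 1 — Orwell defaults (initial).
  Elm: +40 → 40 ≥ 40
Round 2 — Elm defaults.
No further defaults.

no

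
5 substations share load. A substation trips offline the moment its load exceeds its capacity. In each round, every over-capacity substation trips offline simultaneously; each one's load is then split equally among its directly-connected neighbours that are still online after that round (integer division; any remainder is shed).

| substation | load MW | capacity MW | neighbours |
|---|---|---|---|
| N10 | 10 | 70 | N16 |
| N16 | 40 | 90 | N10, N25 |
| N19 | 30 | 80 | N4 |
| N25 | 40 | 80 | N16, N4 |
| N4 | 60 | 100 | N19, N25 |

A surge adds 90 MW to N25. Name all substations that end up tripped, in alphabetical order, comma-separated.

Round 1 — N25 at 130 > 80. N25 trips offline.
  N25 sheds 130 MW to N16, N4: 65 each.
    N16: 40+65 = 105 > 90
    N4: 60+65 = 125 > 100
Round 2 — N16, N4 trip offline.
  N16 sheds 105 MW to N10: 105 each.
    N10: 10+105 = 115 > 70
  N4 sheds 125 MW to N19: 125 each.
    N19: 30+125 = 155 > 80
Round 3 — N10, N19 trip offline.
  N10 sheds 115 MW: no online neighbours, lost.
  N19 sheds 155 MW: no online neighbours, lost.
No further trips.

N10, N16, N19, N25, N4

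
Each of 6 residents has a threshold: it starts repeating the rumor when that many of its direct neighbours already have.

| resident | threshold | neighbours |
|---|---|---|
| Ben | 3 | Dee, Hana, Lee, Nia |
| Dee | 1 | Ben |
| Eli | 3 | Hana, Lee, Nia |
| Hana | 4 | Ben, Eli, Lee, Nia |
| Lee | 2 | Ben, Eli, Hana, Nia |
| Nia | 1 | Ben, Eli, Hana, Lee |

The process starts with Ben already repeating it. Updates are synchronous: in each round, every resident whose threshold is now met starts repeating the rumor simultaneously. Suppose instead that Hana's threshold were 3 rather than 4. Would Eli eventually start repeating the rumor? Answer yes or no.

With Hana's threshold at 3:
Round 1 — Ben starts repeating the rumor (initial).
Round 2 — checking thresholds:
  Dee: 1 of 1 neighbours ≥ 1, starts repeating the rumor.
  Hana: 1 of 4 neighbours < 3, below threshold.
  Lee: 1 of 4 neighbours < 2, below threshold.
  Nia: 1 of 4 neighbours ≥ 1, starts repeating the rumor.
Round 3 — checking thresholds:
  Eli: 1 of 3 neighbours < 3, below threshold.
  Hana: 2 of 4 neighbours < 3, below threshold.
  Lee: 2 of 4 neighbours ≥ 2, starts repeating the rumor.
Round 4 — checking thresholds:
  Eli: 2 of 3 neighbours < 3, below threshold.
  Hana: 3 of 4 neighbours ≥ 3, starts repeating the rumor.
Round 5 — checking thresholds:
  Eli: 3 of 3 neighbours ≥ 3, starts repeating the rumor.
Round 6 — no new spreads; cascade stops.

yes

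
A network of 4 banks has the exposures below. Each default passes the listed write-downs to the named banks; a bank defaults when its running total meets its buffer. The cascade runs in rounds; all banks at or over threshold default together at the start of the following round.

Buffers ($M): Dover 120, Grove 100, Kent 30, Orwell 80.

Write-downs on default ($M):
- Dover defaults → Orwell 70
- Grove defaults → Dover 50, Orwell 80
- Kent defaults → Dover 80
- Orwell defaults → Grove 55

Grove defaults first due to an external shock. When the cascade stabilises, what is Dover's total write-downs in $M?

Round 1 — Grove defaults (initial).
  Dover: +50 → 50 < 120
  Orwell: +80 → 80 ≥ 80
Round 2 — Orwell defaults.
No further defaults.

50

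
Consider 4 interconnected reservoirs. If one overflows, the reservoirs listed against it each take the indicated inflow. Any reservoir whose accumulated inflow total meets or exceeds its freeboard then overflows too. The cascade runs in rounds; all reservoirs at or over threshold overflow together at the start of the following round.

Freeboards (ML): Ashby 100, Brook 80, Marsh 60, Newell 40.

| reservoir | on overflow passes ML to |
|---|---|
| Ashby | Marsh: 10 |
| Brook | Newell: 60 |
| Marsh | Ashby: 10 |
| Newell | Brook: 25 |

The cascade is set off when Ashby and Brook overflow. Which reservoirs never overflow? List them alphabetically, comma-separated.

Round 1 — Ashby, Brook overflow (initial).
  Marsh: +10 → 10 < 60
  Newell: +60 → 60 ≥ 40
Round 2 — Newell overflows.
No further overflows.

Marsh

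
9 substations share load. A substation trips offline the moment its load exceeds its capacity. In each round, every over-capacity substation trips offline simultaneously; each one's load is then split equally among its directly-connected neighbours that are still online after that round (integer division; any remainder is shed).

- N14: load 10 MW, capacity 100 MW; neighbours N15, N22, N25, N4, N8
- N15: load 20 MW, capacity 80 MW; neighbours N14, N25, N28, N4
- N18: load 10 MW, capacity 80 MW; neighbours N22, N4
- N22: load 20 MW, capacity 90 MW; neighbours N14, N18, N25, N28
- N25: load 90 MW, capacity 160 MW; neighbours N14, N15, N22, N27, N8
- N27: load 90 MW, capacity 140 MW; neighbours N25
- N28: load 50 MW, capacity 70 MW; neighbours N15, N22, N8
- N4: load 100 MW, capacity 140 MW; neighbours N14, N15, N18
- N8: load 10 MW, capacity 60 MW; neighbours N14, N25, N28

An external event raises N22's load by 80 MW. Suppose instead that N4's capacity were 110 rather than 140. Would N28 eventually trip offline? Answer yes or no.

With N4's capacity at 110:
Round 1 — N22 at 100 > 90. N22 trips offline.
  N22 sheds 100 MW to N14, N18, N25, N28: 25 each.
    N14: 10+25 = 35 ≤ 100
    N18: 10+25 = 35 ≤ 80
    N25: 90+25 = 115 ≤ 160
    N28: 50+25 = 75 > 70
Round 2 — N28 trips offline.
  N28 sheds 75 MW to N15, N8: 37 each (1 lost).
    N15: 20+37 = 57 ≤ 80
    N8: 10+37 = 47 ≤ 60
No further trips.

yes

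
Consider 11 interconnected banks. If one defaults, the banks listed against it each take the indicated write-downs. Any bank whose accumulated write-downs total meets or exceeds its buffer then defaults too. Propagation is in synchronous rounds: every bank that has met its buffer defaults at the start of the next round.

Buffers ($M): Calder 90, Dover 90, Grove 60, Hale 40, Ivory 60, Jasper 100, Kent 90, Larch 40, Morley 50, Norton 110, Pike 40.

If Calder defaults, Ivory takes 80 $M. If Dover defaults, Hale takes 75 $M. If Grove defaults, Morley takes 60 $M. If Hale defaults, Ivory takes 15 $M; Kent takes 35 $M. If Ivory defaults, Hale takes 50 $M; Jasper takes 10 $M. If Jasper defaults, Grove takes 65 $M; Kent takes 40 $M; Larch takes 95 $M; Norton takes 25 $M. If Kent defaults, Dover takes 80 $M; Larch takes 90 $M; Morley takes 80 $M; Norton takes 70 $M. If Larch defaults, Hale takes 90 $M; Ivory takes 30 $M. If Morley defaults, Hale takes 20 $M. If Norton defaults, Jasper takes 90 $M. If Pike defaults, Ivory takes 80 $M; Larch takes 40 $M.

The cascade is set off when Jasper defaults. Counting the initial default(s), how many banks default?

5

Round 1 — Jasper defaults (initial).
  Grove: +65 → 65 ≥ 60
  Kent: +40 → 40 < 90
  Larch: +95 → 95 ≥ 40
  Norton: +25 → 25 < 110
Round 2 — Grove, Larch default.
  Hale: +90 → 90 ≥ 40
  Ivory: +30 → 30 < 60
  Morley: +60 → 60 ≥ 50
Round 3 — Hale, Morley default.
  Ivory: +15 → 45 < 60
  Kent: +35 → 75 < 90
No further defaults.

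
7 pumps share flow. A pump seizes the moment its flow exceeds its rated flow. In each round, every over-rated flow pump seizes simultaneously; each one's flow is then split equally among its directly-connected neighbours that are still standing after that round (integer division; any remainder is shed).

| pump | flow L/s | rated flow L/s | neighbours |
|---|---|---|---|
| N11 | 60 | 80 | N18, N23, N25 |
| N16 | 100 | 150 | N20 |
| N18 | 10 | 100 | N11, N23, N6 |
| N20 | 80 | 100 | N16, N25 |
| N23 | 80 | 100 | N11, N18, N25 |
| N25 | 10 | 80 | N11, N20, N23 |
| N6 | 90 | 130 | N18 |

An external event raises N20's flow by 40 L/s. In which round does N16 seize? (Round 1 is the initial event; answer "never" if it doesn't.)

2

Round 1 — N20 at 120 > 100. N20 seizes.
  N20 sheds 120 L/s to N16, N25: 60 each.
    N16: 100+60 = 160 > 150
    N25: 10+60 = 70 ≤ 80
Round 2 — N16 seizes.
  N16 sheds 160 L/s: no online neighbours, lost.
No further seizures.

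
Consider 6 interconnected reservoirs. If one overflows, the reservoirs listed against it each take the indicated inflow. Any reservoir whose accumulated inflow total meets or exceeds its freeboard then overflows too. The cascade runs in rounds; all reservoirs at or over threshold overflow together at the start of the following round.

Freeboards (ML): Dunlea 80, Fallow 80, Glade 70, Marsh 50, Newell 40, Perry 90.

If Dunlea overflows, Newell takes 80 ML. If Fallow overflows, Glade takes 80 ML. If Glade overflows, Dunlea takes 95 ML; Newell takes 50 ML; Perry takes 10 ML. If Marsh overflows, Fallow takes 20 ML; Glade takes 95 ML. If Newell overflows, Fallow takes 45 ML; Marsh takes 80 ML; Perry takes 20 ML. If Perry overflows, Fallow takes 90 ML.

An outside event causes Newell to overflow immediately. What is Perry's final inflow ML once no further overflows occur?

30

Round 1 — Newell overflows (initial).
  Fallow: +45 → 45 < 80
  Marsh: +80 → 80 ≥ 50
  Perry: +20 → 20 < 90
Round 2 — Marsh overflows.
  Fallow: +20 → 65 < 80
  Glade: +95 → 95 ≥ 70
Round 3 — Glade overflows.
  Dunlea: +95 → 95 ≥ 80
  Perry: +10 → 30 < 90
Round 4 — Dunlea overflows.
No further overflows.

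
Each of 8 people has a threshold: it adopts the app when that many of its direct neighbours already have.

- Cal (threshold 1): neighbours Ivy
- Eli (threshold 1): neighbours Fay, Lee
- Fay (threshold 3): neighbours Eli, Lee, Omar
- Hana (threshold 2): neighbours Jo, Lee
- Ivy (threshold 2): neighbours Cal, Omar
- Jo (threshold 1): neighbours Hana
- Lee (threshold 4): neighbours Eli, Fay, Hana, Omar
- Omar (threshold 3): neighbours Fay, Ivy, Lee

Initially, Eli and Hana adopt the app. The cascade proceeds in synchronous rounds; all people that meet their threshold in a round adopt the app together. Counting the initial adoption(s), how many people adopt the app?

3

Round 1 — Eli, Hana adopt the app (initial).
Round 2 — checking thresholds:
  Fay: 1 of 3 neighbours < 3, holds.
  Jo: 1 of 1 neighbours ≥ 1, adopts the app.
  Lee: 2 of 4 neighbours < 4, holds.
Round 3 — no new adoptions; cascade stops.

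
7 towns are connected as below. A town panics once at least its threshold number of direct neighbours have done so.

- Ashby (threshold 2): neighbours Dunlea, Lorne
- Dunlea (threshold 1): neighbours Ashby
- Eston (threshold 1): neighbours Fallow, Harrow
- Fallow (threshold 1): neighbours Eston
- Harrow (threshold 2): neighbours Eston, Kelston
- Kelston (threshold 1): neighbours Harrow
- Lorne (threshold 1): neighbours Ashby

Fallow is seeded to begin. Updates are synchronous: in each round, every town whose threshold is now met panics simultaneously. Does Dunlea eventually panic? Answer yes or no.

no

Round 1 — Fallow panics (initial).
Round 2 — checking thresholds:
  Eston: 1 of 2 neighbours ≥ 1, panics.
Round 3 — no new panics; cascade stops.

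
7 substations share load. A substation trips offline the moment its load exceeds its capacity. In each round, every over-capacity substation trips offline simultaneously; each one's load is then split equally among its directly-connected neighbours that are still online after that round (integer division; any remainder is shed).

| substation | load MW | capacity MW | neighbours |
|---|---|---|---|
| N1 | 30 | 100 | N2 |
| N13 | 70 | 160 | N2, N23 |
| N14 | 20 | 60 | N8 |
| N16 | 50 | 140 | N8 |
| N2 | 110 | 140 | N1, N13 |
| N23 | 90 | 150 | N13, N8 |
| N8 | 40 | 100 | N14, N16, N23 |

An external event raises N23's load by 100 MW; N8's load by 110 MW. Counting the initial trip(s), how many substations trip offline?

Round 1 — N23 at 190 > 150; N8 at 150 > 100. N23, N8 trip offline.
  N23 sheds 190 MW to N13: 190 each.
    N13: 70+190 = 260 > 160
  N8 sheds 150 MW to N14, N16: 75 each.
    N14: 20+75 = 95 > 60
    N16: 50+75 = 125 ≤ 140
Round 2 — N13, N14 trip offline.
  N13 sheds 260 MW to N2: 260 each.
    N2: 110+260 = 370 > 140
  N14 sheds 95 MW: no online neighbours, lost.
Round 3 — N2 trips offline.
  N2 sheds 370 MW to N1: 370 each.
    N1: 30+370 = 400 > 100
Round 4 — N1 trips offline.
  N1 sheds 400 MW: no online neighbours, lost.
No further trips.

6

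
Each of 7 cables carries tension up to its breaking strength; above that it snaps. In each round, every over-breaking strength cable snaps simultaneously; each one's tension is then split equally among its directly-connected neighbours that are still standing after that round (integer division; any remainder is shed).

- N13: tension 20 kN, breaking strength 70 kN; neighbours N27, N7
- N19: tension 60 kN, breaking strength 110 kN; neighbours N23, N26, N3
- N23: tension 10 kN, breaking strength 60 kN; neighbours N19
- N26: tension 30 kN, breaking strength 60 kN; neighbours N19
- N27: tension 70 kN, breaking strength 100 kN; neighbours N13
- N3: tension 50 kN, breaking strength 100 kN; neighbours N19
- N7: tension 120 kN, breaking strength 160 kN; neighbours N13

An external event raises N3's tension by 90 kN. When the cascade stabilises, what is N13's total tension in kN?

Round 1 — N3 at 140 > 100. N3 snaps.
  N3 sheds 140 kN to N19: 140 each.
    N19: 60+140 = 200 > 110
Round 2 — N19 snaps.
  N19 sheds 200 kN to N23, N26: 100 each.
    N23: 10+100 = 110 > 60
    N26: 30+100 = 130 > 60
Round 3 — N23, N26 snap.
  N23 sheds 110 kN: no online neighbours, lost.
  N26 sheds 130 kN: no online neighbours, lost.
No further breaks.

20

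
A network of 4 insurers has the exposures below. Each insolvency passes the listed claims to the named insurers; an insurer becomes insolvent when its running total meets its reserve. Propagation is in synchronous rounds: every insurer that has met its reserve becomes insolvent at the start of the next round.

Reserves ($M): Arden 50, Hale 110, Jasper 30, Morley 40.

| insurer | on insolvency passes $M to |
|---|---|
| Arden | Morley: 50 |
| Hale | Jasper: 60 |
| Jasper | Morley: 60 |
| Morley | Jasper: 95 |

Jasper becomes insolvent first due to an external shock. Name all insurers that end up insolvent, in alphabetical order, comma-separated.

Round 1 — Jasper becomes insolvent (initial).
  Morley: +60 → 60 ≥ 40
Round 2 — Morley becomes insolvent.
No further insolvencies.

Jasper, Morley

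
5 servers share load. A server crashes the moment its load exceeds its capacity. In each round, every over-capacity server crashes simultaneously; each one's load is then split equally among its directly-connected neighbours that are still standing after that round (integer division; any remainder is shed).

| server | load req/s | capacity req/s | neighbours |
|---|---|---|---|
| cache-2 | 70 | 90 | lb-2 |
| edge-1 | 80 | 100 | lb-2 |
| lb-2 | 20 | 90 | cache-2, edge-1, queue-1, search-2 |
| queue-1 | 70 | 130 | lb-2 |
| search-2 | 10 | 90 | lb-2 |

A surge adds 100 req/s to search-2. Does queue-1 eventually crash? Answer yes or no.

Round 1 — search-2 at 110 > 90. search-2 crashes.
  search-2 sheds 110 req/s to lb-2: 110 each.
    lb-2: 20+110 = 130 > 90
Round 2 — lb-2 crashes.
  lb-2 sheds 130 req/s to cache-2, edge-1, queue-1: 43 each (1 lost).
    cache-2: 70+43 = 113 > 90
    edge-1: 80+43 = 123 > 100
    queue-1: 70+43 = 113 ≤ 130
Round 3 — cache-2, edge-1 crash.
  cache-2 sheds 113 req/s: no online neighbours, lost.
  edge-1 sheds 123 req/s: no online neighbours, lost.
No further crashes.

no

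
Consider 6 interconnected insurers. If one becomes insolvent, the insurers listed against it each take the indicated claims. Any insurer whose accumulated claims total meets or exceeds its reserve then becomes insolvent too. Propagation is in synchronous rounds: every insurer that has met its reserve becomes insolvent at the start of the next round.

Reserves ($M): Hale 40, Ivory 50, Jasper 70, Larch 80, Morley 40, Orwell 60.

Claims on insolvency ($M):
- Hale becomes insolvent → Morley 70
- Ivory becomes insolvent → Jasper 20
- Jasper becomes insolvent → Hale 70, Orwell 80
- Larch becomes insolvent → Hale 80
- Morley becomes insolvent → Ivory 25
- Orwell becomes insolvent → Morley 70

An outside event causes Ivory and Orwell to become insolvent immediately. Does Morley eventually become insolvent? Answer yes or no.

yes

Round 1 — Ivory, Orwell become insolvent (initial).
  Jasper: +20 → 20 < 70
  Morley: +70 → 70 ≥ 40
Round 2 — Morley becomes insolvent.
No further insolvencies.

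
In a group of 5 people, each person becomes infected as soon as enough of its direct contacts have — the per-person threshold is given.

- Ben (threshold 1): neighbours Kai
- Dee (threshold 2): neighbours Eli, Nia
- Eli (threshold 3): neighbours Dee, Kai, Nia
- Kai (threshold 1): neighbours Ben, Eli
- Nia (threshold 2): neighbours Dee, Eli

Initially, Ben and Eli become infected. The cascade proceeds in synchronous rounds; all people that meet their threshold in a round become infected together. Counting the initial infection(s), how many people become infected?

3

Round 1 — Ben, Eli become infected (initial).
Round 2 — checking thresholds:
  Dee: 1 of 2 neighbours < 2, holds.
  Kai: 2 of 2 neighbours ≥ 1, becomes infected.
  Nia: 1 of 2 neighbours < 2, holds.
Round 3 — no new infections; cascade stops.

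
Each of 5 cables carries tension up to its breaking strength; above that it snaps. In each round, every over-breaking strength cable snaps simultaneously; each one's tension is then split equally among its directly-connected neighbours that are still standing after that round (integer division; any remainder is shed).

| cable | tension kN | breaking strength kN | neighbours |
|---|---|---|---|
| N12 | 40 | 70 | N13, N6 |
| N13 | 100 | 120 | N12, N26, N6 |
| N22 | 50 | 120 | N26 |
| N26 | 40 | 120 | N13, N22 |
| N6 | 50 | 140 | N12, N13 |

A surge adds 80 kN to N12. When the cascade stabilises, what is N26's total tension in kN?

120

Round 1 — N12 at 120 > 70. N12 snaps.
  N12 sheds 120 kN to N13, N6: 60 each.
    N13: 100+60 = 160 > 120
    N6: 50+60 = 110 ≤ 140
Round 2 — N13 snaps.
  N13 sheds 160 kN to N26, N6: 80 each.
    N26: 40+80 = 120 ≤ 120
    N6: 110+80 = 190 > 140
Round 3 — N6 snaps.
  N6 sheds 190 kN: no online neighbours, lost.
No further breaks.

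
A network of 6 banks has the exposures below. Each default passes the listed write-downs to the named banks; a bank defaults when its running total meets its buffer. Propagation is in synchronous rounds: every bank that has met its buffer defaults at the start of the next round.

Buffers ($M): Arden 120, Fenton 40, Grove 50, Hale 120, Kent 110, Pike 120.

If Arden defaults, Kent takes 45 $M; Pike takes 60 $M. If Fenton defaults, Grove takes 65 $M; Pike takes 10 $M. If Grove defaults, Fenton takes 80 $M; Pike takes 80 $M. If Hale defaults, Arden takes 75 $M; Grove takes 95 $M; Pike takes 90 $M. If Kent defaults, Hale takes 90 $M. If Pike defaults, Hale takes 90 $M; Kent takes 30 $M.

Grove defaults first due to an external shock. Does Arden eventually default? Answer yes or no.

Round 1 — Grove defaults (initial).
  Fenton: +80 → 80 ≥ 40
  Pike: +80 → 80 < 120
Round 2 — Fenton defaults.
  Pike: +10 → 90 < 120
No further defaults.

no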